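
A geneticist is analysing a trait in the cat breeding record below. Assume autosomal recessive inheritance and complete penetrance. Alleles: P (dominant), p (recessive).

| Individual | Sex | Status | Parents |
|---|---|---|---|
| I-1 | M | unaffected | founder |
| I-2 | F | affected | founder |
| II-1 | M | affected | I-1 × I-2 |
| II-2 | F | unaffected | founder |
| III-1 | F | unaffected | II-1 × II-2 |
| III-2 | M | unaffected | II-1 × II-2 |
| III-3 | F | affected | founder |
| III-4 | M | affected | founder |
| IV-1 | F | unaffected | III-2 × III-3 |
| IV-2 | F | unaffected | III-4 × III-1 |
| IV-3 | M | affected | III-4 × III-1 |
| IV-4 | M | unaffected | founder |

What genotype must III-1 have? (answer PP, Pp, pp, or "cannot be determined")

Pp

From phenotype alone, III-1 is PP or Pp.
III-1 is unaffected so carries P and received p from II-1 (pp), so III-1 is Pp.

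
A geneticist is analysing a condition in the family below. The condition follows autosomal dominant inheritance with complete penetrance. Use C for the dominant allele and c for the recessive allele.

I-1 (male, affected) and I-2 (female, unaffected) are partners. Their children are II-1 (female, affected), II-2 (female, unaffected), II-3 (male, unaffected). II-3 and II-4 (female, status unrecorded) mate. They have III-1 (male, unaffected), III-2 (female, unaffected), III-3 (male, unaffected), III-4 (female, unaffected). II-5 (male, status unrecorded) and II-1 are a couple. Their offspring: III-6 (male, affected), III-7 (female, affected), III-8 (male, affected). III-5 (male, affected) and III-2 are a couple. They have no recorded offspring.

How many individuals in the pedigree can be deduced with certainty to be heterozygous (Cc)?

2

Obligate heterozygotes: I-1 is affected so carries C and passed c to II-2 (cc), so I-1 is Cc; II-1 is affected so carries C and received c from I-2 (cc), so II-1 is Cc.
Every other individual is either homozygous by phenotype or has at least one consistent homozygous assignment, so the count is 2.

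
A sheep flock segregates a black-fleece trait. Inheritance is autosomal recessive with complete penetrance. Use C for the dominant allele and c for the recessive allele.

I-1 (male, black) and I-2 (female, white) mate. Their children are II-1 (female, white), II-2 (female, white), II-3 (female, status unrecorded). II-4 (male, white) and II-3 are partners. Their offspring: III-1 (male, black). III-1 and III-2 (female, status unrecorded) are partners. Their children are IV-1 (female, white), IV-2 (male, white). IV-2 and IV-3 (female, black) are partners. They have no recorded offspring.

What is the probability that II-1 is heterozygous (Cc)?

II-1 is white so carries C and received c from I-1 (cc), so II-1 is Cc, giving P(Cc) = 1.

1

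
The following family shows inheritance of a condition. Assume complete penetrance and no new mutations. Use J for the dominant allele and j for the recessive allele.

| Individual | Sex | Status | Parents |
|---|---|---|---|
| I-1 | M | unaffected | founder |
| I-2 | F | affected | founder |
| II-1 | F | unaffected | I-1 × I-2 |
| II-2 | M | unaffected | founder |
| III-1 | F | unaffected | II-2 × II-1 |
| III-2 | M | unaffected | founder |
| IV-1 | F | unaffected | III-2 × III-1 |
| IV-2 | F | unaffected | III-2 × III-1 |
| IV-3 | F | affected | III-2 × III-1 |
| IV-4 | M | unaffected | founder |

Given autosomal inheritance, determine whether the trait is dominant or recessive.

recessive

III-2 and III-1 are both unaffected yet have an affected child IV-3. Under dominance, an affected child requires at least one affected parent, so the trait cannot be dominant.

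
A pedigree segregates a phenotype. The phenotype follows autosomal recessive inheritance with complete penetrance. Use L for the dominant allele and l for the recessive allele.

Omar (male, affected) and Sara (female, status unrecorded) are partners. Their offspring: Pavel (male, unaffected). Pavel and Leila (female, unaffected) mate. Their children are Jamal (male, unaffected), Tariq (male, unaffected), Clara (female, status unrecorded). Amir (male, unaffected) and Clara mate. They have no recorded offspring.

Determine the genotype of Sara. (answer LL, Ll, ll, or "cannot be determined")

Sara's phenotype is unrecorded, and no parent or child forces a single allele at both positions; consistent genotype assignments exist with Sara as LL or Ll.

cannot be determined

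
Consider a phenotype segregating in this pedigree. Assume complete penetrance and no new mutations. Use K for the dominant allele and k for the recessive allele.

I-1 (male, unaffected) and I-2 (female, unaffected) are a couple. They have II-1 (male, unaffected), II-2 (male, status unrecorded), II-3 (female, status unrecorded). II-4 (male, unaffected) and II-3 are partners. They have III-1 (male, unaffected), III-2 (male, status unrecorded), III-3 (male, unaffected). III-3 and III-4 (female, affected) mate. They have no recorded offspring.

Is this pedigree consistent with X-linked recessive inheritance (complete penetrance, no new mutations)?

A consistent assignment under X-linked recessive exists: I-1 X^K Y, I-2 X^K X^K, II-1 X^K Y, II-2 X^K Y, II-3 X^K X^K, II-4 X^K Y, III-1 X^K Y, III-2 X^K Y, III-3 X^K Y, III-4 X^k X^k.
In this assignment every recorded phenotype matches its genotype and every non-founder's genotype is obtainable from its parents' genotypes, so the pedigree is consistent.

Yes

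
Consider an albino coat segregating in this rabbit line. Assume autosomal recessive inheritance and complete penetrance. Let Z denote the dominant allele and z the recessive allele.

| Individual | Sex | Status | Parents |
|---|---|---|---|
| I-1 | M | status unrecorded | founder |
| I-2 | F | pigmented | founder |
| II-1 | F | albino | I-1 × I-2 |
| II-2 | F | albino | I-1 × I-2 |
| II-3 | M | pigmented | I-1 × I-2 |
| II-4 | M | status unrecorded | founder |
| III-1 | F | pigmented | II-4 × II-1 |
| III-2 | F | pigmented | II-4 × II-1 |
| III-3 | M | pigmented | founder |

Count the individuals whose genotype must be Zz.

Obligate heterozygotes: I-2 is pigmented so carries Z and passed z to II-1 (zz), so I-2 is Zz; III-1 is pigmented so carries Z and received z from II-1 (zz), so III-1 is Zz; III-2 is pigmented so carries Z and received z from II-1 (zz), so III-2 is Zz.
Every other individual is either homozygous by phenotype or has at least one consistent homozygous assignment, so the count is 3.

3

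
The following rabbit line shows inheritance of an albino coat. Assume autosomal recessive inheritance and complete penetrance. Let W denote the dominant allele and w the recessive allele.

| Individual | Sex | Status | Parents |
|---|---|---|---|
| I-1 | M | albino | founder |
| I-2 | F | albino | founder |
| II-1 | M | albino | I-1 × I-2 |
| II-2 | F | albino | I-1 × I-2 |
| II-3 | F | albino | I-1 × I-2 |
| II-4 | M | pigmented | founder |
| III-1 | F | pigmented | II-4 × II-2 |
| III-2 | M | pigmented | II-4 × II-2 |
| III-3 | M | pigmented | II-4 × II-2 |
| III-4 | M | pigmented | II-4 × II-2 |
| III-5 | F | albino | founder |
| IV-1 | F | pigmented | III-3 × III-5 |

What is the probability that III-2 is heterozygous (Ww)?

1

III-2 is pigmented so carries W and received w from II-2 (ww), so III-2 is Ww, giving P(Ww) = 1.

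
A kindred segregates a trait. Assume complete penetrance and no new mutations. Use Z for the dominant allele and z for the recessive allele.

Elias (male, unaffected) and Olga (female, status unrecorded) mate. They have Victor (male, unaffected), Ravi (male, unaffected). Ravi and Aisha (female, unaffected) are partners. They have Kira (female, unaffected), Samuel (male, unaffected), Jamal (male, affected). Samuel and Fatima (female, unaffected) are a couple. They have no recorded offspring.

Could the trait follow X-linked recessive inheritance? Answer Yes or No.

Yes

A consistent assignment under X-linked recessive exists: Elias X^Z Y, Olga X^Z X^Z, Victor X^Z Y, Ravi X^Z Y, Aisha X^Z X^z, Kira X^Z X^Z, Samuel X^Z Y, Jamal X^z Y, Fatima X^Z X^Z.
In this assignment every recorded phenotype matches its genotype and every non-founder's genotype is obtainable from its parents' genotypes, so the pedigree is consistent.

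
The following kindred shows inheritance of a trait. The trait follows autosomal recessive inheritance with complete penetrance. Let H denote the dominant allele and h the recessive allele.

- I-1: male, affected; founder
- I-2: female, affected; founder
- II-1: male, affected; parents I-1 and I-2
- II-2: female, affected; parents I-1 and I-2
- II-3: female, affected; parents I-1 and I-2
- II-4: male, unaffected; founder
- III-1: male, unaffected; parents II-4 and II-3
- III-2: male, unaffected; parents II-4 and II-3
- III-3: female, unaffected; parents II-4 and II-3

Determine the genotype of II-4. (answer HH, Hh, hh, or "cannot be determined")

cannot be determined

II-4's phenotype allows HH or Hh, and no parent or child forces a single allele at both positions; consistent genotype assignments exist with II-4 as HH or Hh.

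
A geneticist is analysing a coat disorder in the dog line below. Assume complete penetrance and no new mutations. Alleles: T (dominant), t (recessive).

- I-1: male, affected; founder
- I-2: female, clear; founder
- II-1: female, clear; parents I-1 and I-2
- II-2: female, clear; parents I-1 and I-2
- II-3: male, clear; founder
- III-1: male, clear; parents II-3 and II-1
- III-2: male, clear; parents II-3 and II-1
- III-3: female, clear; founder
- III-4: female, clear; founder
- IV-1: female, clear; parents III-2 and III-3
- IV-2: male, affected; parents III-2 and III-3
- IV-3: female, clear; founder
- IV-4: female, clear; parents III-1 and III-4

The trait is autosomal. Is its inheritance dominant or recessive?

recessive

III-2 and III-3 are both clear yet have an affected child IV-2. Under dominance, an affected child requires at least one affected parent, so the trait cannot be dominant.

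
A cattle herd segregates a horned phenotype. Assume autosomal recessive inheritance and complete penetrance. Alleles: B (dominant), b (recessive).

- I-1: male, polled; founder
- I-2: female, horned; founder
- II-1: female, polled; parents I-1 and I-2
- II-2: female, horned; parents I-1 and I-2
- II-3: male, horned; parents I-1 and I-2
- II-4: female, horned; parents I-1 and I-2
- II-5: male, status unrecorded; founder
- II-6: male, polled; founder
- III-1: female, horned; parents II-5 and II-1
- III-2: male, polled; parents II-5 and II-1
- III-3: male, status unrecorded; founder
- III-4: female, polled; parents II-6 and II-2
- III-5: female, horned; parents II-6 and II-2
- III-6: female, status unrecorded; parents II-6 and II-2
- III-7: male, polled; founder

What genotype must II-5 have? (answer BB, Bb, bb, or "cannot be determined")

cannot be determined

II-5's phenotype is unrecorded, and no parent or child forces a single allele at both positions; consistent genotype assignments exist with II-5 as Bb or bb.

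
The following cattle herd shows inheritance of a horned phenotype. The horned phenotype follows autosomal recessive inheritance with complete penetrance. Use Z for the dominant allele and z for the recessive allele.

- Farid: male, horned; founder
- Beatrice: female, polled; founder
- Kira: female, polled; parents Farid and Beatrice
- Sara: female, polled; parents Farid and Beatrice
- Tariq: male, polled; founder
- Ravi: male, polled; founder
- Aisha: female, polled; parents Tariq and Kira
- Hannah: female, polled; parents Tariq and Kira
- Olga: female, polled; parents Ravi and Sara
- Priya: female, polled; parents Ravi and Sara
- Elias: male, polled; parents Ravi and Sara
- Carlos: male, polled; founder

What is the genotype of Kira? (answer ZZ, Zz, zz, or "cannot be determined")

From phenotype alone, Kira is ZZ or Zz.
Kira is polled so carries Z and received z from Farid (zz), so Kira is Zz.

Zz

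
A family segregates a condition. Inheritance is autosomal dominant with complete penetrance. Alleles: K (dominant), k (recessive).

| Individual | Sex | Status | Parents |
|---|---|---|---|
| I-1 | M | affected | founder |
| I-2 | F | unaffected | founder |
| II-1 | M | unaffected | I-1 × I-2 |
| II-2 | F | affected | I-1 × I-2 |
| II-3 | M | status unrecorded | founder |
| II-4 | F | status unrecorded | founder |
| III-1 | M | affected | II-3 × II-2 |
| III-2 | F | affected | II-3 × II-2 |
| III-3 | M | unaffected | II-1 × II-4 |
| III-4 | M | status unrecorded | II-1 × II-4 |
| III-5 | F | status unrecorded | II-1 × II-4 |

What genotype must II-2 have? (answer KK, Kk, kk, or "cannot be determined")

From phenotype alone, II-2 is KK or Kk.
II-2 is affected so carries K and received k from I-2 (kk), so II-2 is Kk.

Kk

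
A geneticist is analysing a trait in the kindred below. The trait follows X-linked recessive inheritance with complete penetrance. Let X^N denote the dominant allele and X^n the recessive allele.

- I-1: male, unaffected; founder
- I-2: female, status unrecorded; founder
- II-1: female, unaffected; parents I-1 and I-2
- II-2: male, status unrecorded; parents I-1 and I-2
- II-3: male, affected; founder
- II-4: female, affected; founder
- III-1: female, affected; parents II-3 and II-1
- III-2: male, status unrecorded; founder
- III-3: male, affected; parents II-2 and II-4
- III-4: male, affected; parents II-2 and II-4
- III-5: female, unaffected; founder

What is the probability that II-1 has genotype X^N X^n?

II-1 is unaffected so carries N and passed n to III-1 (X^n X^n), so II-1 is X^N X^n, giving P(X^N X^n) = 1.

1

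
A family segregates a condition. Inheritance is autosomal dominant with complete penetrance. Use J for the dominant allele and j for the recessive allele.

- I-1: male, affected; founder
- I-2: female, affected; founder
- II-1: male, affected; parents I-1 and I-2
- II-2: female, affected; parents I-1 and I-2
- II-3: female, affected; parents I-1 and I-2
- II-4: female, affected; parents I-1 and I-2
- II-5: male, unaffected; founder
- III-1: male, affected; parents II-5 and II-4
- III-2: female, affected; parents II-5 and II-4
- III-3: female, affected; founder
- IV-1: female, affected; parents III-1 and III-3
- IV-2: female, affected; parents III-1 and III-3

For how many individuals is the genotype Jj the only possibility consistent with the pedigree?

2

Obligate heterozygotes: III-1 is affected so carries J and received j from II-5 (jj), so III-1 is Jj; III-2 is affected so carries J and received j from II-5 (jj), so III-2 is Jj.
Every other individual is either homozygous by phenotype or has at least one consistent homozygous assignment, so the count is 2.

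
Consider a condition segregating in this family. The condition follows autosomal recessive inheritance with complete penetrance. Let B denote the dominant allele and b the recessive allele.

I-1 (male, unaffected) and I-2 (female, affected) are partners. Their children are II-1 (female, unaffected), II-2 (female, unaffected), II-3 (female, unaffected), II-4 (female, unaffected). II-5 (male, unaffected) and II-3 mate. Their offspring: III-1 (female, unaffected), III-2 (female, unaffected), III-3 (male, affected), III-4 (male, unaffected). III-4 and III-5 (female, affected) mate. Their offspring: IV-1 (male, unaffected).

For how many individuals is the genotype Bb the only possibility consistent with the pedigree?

Obligate heterozygotes: II-1 is unaffected so carries B and received b from I-2 (bb), so II-1 is Bb; II-2 is unaffected so carries B and received b from I-2 (bb), so II-2 is Bb; II-3 is unaffected so carries B and received b from I-2 (bb), so II-3 is Bb; II-4 is unaffected so carries B and received b from I-2 (bb), so II-4 is Bb; II-5 is unaffected so carries B and passed b to III-3 (bb), so II-5 is Bb; IV-1 is unaffected so carries B and received b from III-5 (bb), so IV-1 is Bb.
Every other individual is either homozygous by phenotype or has at least one consistent homozygous assignment, so the count is 6.

6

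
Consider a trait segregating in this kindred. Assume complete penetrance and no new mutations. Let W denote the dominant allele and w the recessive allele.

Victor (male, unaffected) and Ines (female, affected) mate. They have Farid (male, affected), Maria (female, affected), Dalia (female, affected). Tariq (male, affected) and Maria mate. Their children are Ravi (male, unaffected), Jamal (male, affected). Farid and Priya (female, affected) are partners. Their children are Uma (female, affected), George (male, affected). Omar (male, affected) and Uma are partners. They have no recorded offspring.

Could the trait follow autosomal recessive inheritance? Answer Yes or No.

Under autosomal recessive, Ravi (unaffected, male) cannot arise from Tariq (affected) × Maria (affected).

No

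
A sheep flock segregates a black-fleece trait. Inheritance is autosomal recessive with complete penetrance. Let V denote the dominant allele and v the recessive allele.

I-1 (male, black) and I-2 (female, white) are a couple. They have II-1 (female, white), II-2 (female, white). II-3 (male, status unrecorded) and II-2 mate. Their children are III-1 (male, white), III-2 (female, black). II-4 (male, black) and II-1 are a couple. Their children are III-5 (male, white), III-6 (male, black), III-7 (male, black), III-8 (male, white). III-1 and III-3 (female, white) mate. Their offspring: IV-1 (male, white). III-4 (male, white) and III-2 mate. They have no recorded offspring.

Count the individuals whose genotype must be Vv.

Obligate heterozygotes: II-1 is white so carries V and received v from I-1 (vv), so II-1 is Vv; II-2 is white so carries V and received v from I-1 (vv), so II-2 is Vv; III-5 is white so carries V and received v from II-4 (vv), so III-5 is Vv; III-8 is white so carries V and received v from II-4 (vv), so III-8 is Vv.
Every other individual is either homozygous by phenotype or has at least one consistent homozygous assignment, so the count is 4.

4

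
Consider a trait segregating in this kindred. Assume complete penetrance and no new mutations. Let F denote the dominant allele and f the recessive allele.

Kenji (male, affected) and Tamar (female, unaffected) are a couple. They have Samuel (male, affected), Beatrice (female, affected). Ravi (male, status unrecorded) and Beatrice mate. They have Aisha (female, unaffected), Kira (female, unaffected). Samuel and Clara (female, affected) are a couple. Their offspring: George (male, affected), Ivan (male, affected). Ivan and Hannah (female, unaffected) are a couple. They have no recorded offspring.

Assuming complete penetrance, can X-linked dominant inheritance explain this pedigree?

No

Under X-linked dominant, Samuel (affected, male) cannot arise from Kenji (affected) × Tamar (unaffected).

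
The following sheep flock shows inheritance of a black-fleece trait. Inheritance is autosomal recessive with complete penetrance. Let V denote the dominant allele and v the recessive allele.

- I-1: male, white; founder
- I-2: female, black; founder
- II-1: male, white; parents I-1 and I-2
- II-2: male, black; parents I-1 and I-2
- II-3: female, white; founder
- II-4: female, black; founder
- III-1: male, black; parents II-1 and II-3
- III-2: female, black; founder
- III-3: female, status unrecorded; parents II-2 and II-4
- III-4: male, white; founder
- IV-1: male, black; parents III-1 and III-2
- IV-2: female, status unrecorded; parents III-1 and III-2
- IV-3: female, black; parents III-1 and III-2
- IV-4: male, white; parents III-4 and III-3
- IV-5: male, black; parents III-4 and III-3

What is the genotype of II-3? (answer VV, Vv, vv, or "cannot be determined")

Vv

From phenotype alone, II-3 is VV or Vv.
II-3 is white so carries V and passed v to III-1 (vv), so II-3 is Vv.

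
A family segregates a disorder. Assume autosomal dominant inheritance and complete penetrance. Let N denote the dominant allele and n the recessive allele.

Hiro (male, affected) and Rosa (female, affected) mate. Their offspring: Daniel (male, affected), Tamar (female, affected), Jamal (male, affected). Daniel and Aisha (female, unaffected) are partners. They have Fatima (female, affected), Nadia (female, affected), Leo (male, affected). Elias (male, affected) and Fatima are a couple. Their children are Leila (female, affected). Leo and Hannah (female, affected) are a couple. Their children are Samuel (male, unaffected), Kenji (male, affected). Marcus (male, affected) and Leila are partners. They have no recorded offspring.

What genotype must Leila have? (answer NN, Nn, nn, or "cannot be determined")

Leila's phenotype allows NN or Nn, and no parent or child forces a single allele at both positions; consistent genotype assignments exist with Leila as NN or Nn.

cannot be determined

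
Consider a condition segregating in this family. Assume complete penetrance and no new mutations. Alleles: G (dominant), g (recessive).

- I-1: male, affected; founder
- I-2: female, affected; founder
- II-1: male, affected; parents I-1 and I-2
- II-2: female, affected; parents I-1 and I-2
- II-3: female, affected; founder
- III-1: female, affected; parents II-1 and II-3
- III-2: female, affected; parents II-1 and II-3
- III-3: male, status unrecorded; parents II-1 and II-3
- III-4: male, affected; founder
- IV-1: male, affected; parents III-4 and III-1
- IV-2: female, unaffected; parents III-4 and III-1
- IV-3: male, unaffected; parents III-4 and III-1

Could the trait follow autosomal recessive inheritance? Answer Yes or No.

Under autosomal recessive, IV-2 (unaffected, female) cannot arise from III-4 (affected) × III-1 (affected).

No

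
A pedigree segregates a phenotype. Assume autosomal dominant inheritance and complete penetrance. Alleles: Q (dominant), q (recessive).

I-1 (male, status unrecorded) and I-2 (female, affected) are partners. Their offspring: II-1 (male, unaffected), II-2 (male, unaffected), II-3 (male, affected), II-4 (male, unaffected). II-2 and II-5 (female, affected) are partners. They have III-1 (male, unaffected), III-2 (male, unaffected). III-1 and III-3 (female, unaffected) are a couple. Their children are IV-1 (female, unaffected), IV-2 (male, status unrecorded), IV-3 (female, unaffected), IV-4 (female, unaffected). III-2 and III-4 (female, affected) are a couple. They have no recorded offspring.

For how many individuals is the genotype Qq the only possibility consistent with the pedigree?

2

Obligate heterozygotes: I-2 is affected so carries Q and passed q to II-1 (qq), so I-2 is Qq; II-5 is affected so carries Q and passed q to III-1 (qq), so II-5 is Qq.
Every other individual is either homozygous by phenotype or has at least one consistent homozygous assignment, so the count is 2.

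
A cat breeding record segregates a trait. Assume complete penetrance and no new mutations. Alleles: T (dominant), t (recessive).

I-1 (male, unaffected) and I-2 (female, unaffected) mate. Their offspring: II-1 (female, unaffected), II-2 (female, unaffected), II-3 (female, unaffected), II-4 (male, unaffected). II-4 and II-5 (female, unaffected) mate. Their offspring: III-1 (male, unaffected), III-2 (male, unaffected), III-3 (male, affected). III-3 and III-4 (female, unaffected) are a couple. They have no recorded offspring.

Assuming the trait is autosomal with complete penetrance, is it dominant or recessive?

II-4 and II-5 are both unaffected yet have an affected child III-3. Under dominance, an affected child requires at least one affected parent, so the trait cannot be dominant.

recessive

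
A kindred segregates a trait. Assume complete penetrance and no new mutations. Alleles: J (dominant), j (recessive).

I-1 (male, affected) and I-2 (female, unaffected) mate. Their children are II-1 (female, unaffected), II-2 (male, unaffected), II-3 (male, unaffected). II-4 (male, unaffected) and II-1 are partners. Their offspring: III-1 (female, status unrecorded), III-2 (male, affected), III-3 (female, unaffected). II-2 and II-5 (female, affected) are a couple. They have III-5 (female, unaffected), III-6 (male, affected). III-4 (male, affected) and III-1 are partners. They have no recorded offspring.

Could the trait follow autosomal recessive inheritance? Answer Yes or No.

A consistent assignment under autosomal recessive exists: I-1 jj, I-2 JJ, II-1 Jj, II-2 Jj, II-3 Jj, II-4 Jj, II-5 jj, III-1 JJ, III-2 jj, III-3 JJ, III-4 jj, III-5 Jj, III-6 jj.
In this assignment every recorded phenotype matches its genotype and every non-founder's genotype is obtainable from its parents' genotypes, so the pedigree is consistent.

Yes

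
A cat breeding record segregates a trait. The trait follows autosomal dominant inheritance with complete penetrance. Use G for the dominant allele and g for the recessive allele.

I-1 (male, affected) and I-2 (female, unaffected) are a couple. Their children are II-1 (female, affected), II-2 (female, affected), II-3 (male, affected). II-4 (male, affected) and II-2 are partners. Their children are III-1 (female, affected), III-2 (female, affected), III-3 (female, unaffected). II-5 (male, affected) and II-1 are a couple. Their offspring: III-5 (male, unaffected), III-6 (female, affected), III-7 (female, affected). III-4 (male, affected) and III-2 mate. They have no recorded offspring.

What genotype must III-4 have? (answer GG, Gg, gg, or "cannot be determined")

cannot be determined

III-4's phenotype allows GG or Gg, and no parent or child forces a single allele at both positions; consistent genotype assignments exist with III-4 as GG or Gg.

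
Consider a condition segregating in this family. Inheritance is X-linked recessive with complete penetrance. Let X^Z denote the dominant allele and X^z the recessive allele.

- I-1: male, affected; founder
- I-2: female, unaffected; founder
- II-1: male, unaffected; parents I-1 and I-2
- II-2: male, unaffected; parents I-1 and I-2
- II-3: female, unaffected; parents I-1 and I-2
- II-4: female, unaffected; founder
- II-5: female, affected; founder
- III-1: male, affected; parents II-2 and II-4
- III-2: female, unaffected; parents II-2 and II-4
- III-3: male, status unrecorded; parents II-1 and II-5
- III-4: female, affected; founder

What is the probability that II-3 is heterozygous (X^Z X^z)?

II-3 is unaffected so carries Z and received z from I-1 (X^z Y), so II-3 is X^Z X^z, giving P(X^Z X^z) = 1.

1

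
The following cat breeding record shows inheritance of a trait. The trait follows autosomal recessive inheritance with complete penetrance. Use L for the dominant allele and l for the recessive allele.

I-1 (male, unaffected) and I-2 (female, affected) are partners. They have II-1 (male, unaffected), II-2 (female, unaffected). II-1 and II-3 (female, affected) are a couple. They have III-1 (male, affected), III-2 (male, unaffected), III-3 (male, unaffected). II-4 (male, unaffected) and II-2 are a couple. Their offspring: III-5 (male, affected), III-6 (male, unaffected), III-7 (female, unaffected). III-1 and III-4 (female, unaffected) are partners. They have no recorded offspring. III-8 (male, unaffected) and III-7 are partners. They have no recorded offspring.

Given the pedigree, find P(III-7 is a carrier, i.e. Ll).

II-4 is unaffected so carries L and passed l to III-5 (ll), so II-4 is Ll.
II-2 is unaffected so carries L and received l from I-2 (ll), so II-2 is Ll.
Their cross gives offspring ratios 1/4 LL : 1/2 Ll : 1/4 ll. Conditioning on III-7 being unaffected, P(Ll) = 1/2 / 3/4 = 2/3.

2/3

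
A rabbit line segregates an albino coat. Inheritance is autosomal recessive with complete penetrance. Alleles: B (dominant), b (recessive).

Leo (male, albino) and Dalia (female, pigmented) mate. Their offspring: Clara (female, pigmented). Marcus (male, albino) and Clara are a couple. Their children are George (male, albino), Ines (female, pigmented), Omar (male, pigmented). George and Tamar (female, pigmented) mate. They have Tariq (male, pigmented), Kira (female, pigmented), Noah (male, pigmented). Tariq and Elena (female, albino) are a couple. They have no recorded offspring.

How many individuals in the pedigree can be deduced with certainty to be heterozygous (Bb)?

6

Obligate heterozygotes: Clara is pigmented so carries B and received b from Leo (bb), so Clara is Bb; Ines is pigmented so carries B and received b from Marcus (bb), so Ines is Bb; Omar is pigmented so carries B and received b from Marcus (bb), so Omar is Bb; Tariq is pigmented so carries B and received b from George (bb), so Tariq is Bb; Kira is pigmented so carries B and received b from George (bb), so Kira is Bb; Noah is pigmented so carries B and received b from George (bb), so Noah is Bb.
Every other individual is either homozygous by phenotype or has at least one consistent homozygous assignment, so the count is 6.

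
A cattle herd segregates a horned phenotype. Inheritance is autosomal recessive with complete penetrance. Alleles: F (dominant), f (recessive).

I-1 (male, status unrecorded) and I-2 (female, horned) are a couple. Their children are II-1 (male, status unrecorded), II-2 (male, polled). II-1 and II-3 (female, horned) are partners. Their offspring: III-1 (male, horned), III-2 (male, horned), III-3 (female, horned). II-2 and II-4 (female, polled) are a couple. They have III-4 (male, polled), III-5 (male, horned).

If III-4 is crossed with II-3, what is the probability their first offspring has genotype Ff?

II-2 is polled so carries F and received f from I-2 (ff), so II-2 is Ff.
II-4 is polled so carries F and passed f to III-5 (ff), so II-4 is Ff.
III-4 is a polled offspring of II-2 (Ff) × II-4 (Ff), whose cross gives 1/4 FF : 1/2 Ff : 1/4 ff; conditioning on being polled, III-4 is FF with probability 1/3, Ff with probability 2/3.
II-3 is horned, so II-3 is ff.
Summing over parental genotype combinations, P(offspring has genotype Ff) = 1/3·1 + 2/3·1/2 = 2/3.

2/3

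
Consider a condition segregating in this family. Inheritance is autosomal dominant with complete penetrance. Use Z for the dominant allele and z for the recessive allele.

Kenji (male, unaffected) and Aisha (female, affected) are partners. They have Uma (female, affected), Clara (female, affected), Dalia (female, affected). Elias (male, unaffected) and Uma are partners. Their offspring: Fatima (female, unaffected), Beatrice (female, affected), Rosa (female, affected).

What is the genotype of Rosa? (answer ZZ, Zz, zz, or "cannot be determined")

Zz

From phenotype alone, Rosa is ZZ or Zz.
Rosa is affected so carries Z and received z from Elias (zz), so Rosa is Zz.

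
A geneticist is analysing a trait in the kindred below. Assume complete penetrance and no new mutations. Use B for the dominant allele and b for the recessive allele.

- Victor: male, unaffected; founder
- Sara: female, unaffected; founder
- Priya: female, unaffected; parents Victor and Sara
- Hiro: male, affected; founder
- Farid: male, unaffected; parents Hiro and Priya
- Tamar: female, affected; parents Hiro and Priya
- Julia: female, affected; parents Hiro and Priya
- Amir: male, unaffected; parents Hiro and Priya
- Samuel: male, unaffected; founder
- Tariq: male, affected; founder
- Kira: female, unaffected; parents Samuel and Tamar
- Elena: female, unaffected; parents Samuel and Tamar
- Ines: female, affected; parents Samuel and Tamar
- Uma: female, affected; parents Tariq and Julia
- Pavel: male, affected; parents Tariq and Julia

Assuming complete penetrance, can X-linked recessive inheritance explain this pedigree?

No

Under X-linked recessive, Ines (affected, female) cannot arise from Samuel (unaffected) × Tamar (affected).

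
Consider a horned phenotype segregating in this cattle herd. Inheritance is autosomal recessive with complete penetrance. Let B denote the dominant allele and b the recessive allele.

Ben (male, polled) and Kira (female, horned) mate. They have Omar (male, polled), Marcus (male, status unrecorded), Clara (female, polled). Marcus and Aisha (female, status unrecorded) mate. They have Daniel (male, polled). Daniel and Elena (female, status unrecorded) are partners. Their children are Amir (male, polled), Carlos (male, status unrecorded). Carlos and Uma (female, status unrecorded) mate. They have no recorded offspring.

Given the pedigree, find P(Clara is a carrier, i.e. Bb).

1

Clara is polled so carries B and received b from Kira (bb), so Clara is Bb, giving P(Bb) = 1.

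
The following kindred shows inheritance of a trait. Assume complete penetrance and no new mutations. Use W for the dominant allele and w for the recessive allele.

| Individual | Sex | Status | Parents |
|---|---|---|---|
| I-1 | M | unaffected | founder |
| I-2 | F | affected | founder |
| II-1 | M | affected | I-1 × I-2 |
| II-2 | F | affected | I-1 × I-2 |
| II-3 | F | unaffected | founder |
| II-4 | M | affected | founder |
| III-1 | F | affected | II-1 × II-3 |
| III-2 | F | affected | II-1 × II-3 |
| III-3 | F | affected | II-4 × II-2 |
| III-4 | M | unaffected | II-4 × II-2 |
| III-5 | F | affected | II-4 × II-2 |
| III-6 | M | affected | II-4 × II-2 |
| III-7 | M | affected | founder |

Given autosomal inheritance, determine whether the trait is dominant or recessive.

II-4 and II-2 are both affected yet have an unaffected child III-4. Under a recessive model two affected parents are homozygous and every child would be affected, so the trait cannot be recessive.

dominant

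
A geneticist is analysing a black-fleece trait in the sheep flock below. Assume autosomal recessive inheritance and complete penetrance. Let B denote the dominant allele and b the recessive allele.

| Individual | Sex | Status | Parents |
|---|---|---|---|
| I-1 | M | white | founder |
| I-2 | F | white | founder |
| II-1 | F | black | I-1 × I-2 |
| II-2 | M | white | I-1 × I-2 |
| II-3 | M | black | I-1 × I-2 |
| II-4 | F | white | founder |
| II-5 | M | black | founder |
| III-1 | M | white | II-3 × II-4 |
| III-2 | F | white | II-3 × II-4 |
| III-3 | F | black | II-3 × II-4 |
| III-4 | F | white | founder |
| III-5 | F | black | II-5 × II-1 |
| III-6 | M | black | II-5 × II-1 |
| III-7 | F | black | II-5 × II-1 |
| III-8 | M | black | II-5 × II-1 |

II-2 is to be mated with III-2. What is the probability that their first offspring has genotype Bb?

1/2

I-1 is white so carries B and passed b to II-1 (bb), so I-1 is Bb.
I-2 is white so carries B and passed b to II-1 (bb), so I-2 is Bb.
II-2 is a white offspring of I-1 (Bb) × I-2 (Bb), whose cross gives 1/4 BB : 1/2 Bb : 1/4 bb; conditioning on being white, II-2 is BB with probability 1/3, Bb with probability 2/3.
III-2 is white so carries B and received b from II-3 (bb), so III-2 is Bb.
Summing over parental genotype combinations, P(offspring has genotype Bb) = 1/3·1/2 + 2/3·1/2 = 1/2.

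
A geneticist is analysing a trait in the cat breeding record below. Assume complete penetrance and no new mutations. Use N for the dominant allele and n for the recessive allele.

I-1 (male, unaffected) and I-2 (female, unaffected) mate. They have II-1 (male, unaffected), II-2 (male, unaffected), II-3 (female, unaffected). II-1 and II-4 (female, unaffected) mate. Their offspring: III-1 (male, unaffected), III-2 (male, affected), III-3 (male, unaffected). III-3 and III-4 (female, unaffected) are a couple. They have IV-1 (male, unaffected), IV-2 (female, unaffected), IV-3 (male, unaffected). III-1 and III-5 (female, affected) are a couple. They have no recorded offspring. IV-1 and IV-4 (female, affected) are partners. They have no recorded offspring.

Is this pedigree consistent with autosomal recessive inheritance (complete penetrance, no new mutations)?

A consistent assignment under autosomal recessive exists: I-1 NN, I-2 Nn, II-1 Nn, II-2 NN, II-3 NN, II-4 Nn, III-1 NN, III-2 nn, III-3 NN, III-4 NN, III-5 nn, IV-1 NN, IV-2 NN, IV-3 NN, IV-4 nn.
In this assignment every recorded phenotype matches its genotype and every non-founder's genotype is obtainable from its parents' genotypes, so the pedigree is consistent.

Yes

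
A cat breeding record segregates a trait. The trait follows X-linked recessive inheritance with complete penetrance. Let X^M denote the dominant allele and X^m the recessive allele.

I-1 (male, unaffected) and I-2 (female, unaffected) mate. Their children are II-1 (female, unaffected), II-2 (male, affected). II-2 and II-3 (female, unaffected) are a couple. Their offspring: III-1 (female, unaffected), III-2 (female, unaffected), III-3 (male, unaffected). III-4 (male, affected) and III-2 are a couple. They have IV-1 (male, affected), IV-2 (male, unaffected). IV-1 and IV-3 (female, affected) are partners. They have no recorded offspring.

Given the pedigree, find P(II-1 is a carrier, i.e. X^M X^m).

1/2

I-1 is unaffected, so I-1 is X^M Y.
I-2 is unaffected so carries M and passed m to II-2 (X^m Y), so I-2 is X^M X^m.
Their cross gives offspring ratios 1/2 X^M X^M : 1/2 X^M X^m. Conditioning on II-1 being unaffected, P(X^M X^m) = 1/2 / 1 = 1/2.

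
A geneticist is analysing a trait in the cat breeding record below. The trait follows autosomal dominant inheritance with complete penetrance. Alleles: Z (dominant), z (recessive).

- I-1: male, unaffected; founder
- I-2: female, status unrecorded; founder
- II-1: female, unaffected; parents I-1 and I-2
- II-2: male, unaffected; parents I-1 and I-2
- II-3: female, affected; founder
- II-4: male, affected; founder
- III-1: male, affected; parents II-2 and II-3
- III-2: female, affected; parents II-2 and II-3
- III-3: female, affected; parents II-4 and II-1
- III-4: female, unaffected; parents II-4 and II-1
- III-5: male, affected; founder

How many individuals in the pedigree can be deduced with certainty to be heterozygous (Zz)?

4

Obligate heterozygotes: II-4 is affected so carries Z and passed z to III-4 (zz), so II-4 is Zz; III-1 is affected so carries Z and received z from II-2 (zz), so III-1 is Zz; III-2 is affected so carries Z and received z from II-2 (zz), so III-2 is Zz; III-3 is affected so carries Z and received z from II-1 (zz), so III-3 is Zz.
Every other individual is either homozygous by phenotype or has at least one consistent homozygous assignment, so the count is 4.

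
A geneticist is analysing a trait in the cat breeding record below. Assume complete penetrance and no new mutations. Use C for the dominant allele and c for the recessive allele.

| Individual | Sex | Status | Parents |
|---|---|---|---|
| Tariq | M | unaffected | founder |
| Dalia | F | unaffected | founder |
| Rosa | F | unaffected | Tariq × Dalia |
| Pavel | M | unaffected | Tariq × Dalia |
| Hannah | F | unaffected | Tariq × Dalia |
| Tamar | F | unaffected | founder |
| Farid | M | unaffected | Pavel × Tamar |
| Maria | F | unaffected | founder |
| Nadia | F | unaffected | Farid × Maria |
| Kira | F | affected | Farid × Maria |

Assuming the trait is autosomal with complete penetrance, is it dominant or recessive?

recessive

Farid and Maria are both unaffected yet have an affected child Kira. Under dominance, an affected child requires at least one affected parent, so the trait cannot be dominant.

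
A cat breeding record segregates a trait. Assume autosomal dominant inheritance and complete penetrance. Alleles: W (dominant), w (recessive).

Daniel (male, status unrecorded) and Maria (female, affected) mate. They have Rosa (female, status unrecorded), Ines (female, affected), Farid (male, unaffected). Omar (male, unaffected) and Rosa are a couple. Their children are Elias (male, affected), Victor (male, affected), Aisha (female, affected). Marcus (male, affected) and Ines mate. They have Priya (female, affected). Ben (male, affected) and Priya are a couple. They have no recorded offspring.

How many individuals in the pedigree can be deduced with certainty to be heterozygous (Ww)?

Obligate heterozygotes: Maria is affected so carries W and passed w to Farid (ww), so Maria is Ww; Elias is affected so carries W and received w from Omar (ww), so Elias is Ww; Victor is affected so carries W and received w from Omar (ww), so Victor is Ww; Aisha is affected so carries W and received w from Omar (ww), so Aisha is Ww.
Every other individual is either homozygous by phenotype or has at least one consistent homozygous assignment, so the count is 4.

4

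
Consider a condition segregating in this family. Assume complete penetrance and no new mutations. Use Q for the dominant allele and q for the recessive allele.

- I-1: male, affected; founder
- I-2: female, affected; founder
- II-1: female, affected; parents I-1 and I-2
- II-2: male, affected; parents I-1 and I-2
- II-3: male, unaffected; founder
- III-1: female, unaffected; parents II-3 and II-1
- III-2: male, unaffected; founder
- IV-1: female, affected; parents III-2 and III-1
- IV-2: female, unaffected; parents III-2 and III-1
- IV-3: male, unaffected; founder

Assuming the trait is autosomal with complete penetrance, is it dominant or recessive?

recessive

III-2 and III-1 are both unaffected yet have an affected child IV-1. Under dominance, an affected child requires at least one affected parent, so the trait cannot be dominant.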